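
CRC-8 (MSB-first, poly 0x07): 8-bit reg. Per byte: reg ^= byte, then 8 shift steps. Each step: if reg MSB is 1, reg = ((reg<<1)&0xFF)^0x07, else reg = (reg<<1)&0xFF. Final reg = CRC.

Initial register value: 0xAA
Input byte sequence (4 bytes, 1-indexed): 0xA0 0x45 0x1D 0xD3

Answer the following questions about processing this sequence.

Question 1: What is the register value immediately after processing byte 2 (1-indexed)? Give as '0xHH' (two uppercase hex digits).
Answer: 0x5E

Derivation:
After byte 1 (0xA0): reg=0x36
After byte 2 (0x45): reg=0x5E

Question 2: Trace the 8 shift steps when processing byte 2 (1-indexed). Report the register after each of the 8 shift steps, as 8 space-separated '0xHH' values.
Answer: 0xE6 0xCB 0x91 0x25 0x4A 0x94 0x2F 0x5E

Derivation:
After byte 1 (0xA0): reg=0x36
Register before byte 2: 0x36
After XOR with byte 0x45: 0x73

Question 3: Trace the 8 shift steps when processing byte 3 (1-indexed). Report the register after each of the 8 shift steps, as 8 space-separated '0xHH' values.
Answer: 0x86 0x0B 0x16 0x2C 0x58 0xB0 0x67 0xCE

Derivation:
After byte 1 (0xA0): reg=0x36
After byte 2 (0x45): reg=0x5E
Register before byte 3: 0x5E
After XOR with byte 0x1D: 0x43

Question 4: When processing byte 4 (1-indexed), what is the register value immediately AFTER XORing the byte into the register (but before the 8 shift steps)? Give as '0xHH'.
Register before byte 4: 0xCE
Byte 4: 0xD3
0xCE XOR 0xD3 = 0x1D

Answer: 0x1D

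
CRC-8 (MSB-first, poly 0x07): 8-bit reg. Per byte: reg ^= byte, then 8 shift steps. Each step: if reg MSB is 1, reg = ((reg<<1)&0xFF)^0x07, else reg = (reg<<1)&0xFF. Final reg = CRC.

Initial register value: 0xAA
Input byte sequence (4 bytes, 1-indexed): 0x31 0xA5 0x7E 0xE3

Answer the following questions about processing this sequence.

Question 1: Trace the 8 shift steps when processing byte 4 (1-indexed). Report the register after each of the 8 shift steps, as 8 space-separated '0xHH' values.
After byte 1 (0x31): reg=0xC8
After byte 2 (0xA5): reg=0x04
After byte 3 (0x7E): reg=0x61
Register before byte 4: 0x61
After XOR with byte 0xE3: 0x82

Answer: 0x03 0x06 0x0C 0x18 0x30 0x60 0xC0 0x87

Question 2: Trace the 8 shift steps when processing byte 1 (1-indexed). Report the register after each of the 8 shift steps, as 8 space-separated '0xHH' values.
Answer: 0x31 0x62 0xC4 0x8F 0x19 0x32 0x64 0xC8

Derivation:
Register before byte 1: 0xAA
After XOR with byte 0x31: 0x9B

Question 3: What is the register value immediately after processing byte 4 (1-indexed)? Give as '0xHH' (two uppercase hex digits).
Answer: 0x87

Derivation:
After byte 1 (0x31): reg=0xC8
After byte 2 (0xA5): reg=0x04
After byte 3 (0x7E): reg=0x61
After byte 4 (0xE3): reg=0x87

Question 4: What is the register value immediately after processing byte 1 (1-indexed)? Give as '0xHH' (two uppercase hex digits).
After byte 1 (0x31): reg=0xC8

Answer: 0xC8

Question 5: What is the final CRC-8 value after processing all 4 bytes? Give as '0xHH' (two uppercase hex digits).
Answer: 0x87

Derivation:
After byte 1 (0x31): reg=0xC8
After byte 2 (0xA5): reg=0x04
After byte 3 (0x7E): reg=0x61
After byte 4 (0xE3): reg=0x87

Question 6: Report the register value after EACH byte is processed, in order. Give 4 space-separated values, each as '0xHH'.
0xC8 0x04 0x61 0x87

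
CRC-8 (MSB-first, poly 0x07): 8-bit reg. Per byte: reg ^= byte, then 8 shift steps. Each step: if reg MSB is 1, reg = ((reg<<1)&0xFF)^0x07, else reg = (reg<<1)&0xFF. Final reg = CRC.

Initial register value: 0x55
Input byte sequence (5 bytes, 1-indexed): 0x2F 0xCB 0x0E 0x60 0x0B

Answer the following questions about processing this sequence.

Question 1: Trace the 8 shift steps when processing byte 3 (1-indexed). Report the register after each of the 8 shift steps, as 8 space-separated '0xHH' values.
Answer: 0xA2 0x43 0x86 0x0B 0x16 0x2C 0x58 0xB0

Derivation:
After byte 1 (0x2F): reg=0x61
After byte 2 (0xCB): reg=0x5F
Register before byte 3: 0x5F
After XOR with byte 0x0E: 0x51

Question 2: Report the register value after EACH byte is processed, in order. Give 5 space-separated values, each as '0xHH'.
0x61 0x5F 0xB0 0x3E 0x8B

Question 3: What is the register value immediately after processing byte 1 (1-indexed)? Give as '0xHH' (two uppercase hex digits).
After byte 1 (0x2F): reg=0x61

Answer: 0x61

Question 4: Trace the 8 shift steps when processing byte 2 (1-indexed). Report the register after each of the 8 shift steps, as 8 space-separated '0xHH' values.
Answer: 0x53 0xA6 0x4B 0x96 0x2B 0x56 0xAC 0x5F

Derivation:
After byte 1 (0x2F): reg=0x61
Register before byte 2: 0x61
After XOR with byte 0xCB: 0xAA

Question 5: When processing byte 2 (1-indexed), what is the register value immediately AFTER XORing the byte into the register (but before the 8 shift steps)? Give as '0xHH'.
Answer: 0xAA

Derivation:
Register before byte 2: 0x61
Byte 2: 0xCB
0x61 XOR 0xCB = 0xAA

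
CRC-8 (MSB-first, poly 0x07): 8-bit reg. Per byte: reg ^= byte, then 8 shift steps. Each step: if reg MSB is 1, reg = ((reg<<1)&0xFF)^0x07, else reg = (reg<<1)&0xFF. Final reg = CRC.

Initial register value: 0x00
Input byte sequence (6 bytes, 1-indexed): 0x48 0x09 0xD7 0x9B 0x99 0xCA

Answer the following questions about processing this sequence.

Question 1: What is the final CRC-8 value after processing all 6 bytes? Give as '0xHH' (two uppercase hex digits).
Answer: 0x8C

Derivation:
After byte 1 (0x48): reg=0xFF
After byte 2 (0x09): reg=0xCC
After byte 3 (0xD7): reg=0x41
After byte 4 (0x9B): reg=0x08
After byte 5 (0x99): reg=0xFE
After byte 6 (0xCA): reg=0x8C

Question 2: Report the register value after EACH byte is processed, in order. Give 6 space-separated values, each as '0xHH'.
0xFF 0xCC 0x41 0x08 0xFE 0x8C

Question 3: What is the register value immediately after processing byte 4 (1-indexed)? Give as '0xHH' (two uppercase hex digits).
After byte 1 (0x48): reg=0xFF
After byte 2 (0x09): reg=0xCC
After byte 3 (0xD7): reg=0x41
After byte 4 (0x9B): reg=0x08

Answer: 0x08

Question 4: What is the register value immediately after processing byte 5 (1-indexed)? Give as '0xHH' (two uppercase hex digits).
Answer: 0xFE

Derivation:
After byte 1 (0x48): reg=0xFF
After byte 2 (0x09): reg=0xCC
After byte 3 (0xD7): reg=0x41
After byte 4 (0x9B): reg=0x08
After byte 5 (0x99): reg=0xFE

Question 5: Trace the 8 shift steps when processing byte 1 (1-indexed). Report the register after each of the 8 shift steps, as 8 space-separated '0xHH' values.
Answer: 0x90 0x27 0x4E 0x9C 0x3F 0x7E 0xFC 0xFF

Derivation:
Register before byte 1: 0x00
After XOR with byte 0x48: 0x48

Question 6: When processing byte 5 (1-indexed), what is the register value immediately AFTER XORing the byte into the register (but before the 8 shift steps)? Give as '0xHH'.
Answer: 0x91

Derivation:
Register before byte 5: 0x08
Byte 5: 0x99
0x08 XOR 0x99 = 0x91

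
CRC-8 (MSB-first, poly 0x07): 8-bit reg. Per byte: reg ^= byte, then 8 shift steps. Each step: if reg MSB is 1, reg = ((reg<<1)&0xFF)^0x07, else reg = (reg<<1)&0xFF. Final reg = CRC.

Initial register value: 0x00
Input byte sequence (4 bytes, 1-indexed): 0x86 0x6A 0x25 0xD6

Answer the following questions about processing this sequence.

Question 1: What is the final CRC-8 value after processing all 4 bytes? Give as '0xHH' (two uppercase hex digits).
After byte 1 (0x86): reg=0x9B
After byte 2 (0x6A): reg=0xD9
After byte 3 (0x25): reg=0xFA
After byte 4 (0xD6): reg=0xC4

Answer: 0xC4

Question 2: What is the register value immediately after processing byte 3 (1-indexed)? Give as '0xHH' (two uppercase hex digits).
After byte 1 (0x86): reg=0x9B
After byte 2 (0x6A): reg=0xD9
After byte 3 (0x25): reg=0xFA

Answer: 0xFA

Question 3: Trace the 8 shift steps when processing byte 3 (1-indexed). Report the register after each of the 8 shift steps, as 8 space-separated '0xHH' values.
Answer: 0xFF 0xF9 0xF5 0xED 0xDD 0xBD 0x7D 0xFA

Derivation:
After byte 1 (0x86): reg=0x9B
After byte 2 (0x6A): reg=0xD9
Register before byte 3: 0xD9
After XOR with byte 0x25: 0xFC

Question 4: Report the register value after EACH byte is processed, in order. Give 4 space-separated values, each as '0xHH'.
0x9B 0xD9 0xFA 0xC4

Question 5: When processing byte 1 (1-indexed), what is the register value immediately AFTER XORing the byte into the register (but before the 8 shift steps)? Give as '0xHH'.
Answer: 0x86

Derivation:
Register before byte 1: 0x00
Byte 1: 0x86
0x00 XOR 0x86 = 0x86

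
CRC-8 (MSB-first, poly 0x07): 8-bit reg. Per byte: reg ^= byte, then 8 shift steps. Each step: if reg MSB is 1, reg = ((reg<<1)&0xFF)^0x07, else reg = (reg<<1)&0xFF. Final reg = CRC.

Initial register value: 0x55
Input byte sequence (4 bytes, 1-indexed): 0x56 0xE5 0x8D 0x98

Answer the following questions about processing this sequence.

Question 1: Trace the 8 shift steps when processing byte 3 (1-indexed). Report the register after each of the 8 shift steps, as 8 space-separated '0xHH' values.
After byte 1 (0x56): reg=0x09
After byte 2 (0xE5): reg=0x8A
Register before byte 3: 0x8A
After XOR with byte 0x8D: 0x07

Answer: 0x0E 0x1C 0x38 0x70 0xE0 0xC7 0x89 0x15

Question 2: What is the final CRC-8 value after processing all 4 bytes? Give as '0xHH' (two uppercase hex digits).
After byte 1 (0x56): reg=0x09
After byte 2 (0xE5): reg=0x8A
After byte 3 (0x8D): reg=0x15
After byte 4 (0x98): reg=0xAA

Answer: 0xAA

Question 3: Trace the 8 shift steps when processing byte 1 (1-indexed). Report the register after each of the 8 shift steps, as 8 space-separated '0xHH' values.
Register before byte 1: 0x55
After XOR with byte 0x56: 0x03

Answer: 0x06 0x0C 0x18 0x30 0x60 0xC0 0x87 0x09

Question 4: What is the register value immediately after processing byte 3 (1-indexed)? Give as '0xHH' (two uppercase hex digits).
Answer: 0x15

Derivation:
After byte 1 (0x56): reg=0x09
After byte 2 (0xE5): reg=0x8A
After byte 3 (0x8D): reg=0x15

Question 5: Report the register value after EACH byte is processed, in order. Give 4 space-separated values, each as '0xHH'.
0x09 0x8A 0x15 0xAA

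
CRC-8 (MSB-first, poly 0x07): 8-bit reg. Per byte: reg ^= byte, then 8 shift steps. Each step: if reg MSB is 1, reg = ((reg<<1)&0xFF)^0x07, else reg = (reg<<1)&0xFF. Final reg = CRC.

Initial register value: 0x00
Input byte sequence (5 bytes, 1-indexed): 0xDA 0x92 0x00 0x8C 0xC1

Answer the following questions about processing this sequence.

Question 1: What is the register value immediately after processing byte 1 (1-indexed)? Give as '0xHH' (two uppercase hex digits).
Answer: 0x08

Derivation:
After byte 1 (0xDA): reg=0x08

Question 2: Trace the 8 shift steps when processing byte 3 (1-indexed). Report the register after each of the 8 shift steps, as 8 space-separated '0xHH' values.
After byte 1 (0xDA): reg=0x08
After byte 2 (0x92): reg=0xCF
Register before byte 3: 0xCF
After XOR with byte 0x00: 0xCF

Answer: 0x99 0x35 0x6A 0xD4 0xAF 0x59 0xB2 0x63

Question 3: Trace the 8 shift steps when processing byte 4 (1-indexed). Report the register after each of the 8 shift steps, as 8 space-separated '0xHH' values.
After byte 1 (0xDA): reg=0x08
After byte 2 (0x92): reg=0xCF
After byte 3 (0x00): reg=0x63
Register before byte 4: 0x63
After XOR with byte 0x8C: 0xEF

Answer: 0xD9 0xB5 0x6D 0xDA 0xB3 0x61 0xC2 0x83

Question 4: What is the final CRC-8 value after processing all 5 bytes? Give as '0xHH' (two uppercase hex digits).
Answer: 0xC9

Derivation:
After byte 1 (0xDA): reg=0x08
After byte 2 (0x92): reg=0xCF
After byte 3 (0x00): reg=0x63
After byte 4 (0x8C): reg=0x83
After byte 5 (0xC1): reg=0xC9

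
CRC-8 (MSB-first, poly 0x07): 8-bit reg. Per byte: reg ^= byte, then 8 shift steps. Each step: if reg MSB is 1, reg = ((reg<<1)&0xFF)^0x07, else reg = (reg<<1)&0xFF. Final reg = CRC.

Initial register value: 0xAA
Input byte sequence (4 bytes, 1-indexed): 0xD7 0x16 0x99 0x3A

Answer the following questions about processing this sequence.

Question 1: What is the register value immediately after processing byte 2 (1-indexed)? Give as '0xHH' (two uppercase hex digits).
After byte 1 (0xD7): reg=0x74
After byte 2 (0x16): reg=0x29

Answer: 0x29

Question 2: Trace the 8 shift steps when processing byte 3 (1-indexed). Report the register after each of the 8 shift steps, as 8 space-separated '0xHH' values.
Answer: 0x67 0xCE 0x9B 0x31 0x62 0xC4 0x8F 0x19

Derivation:
After byte 1 (0xD7): reg=0x74
After byte 2 (0x16): reg=0x29
Register before byte 3: 0x29
After XOR with byte 0x99: 0xB0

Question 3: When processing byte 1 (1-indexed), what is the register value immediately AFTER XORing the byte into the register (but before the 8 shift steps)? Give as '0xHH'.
Answer: 0x7D

Derivation:
Register before byte 1: 0xAA
Byte 1: 0xD7
0xAA XOR 0xD7 = 0x7D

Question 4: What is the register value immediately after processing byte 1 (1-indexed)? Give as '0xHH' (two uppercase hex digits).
Answer: 0x74

Derivation:
After byte 1 (0xD7): reg=0x74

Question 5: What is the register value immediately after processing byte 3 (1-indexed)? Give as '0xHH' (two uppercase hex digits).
Answer: 0x19

Derivation:
After byte 1 (0xD7): reg=0x74
After byte 2 (0x16): reg=0x29
After byte 3 (0x99): reg=0x19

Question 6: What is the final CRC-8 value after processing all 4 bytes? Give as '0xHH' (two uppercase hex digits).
Answer: 0xE9

Derivation:
After byte 1 (0xD7): reg=0x74
After byte 2 (0x16): reg=0x29
After byte 3 (0x99): reg=0x19
After byte 4 (0x3A): reg=0xE9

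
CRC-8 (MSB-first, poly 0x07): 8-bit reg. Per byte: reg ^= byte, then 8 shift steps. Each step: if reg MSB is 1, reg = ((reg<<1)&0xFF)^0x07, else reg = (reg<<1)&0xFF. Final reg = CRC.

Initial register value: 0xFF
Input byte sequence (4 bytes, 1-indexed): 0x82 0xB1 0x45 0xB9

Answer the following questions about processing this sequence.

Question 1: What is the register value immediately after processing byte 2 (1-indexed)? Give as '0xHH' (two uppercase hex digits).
After byte 1 (0x82): reg=0x74
After byte 2 (0xB1): reg=0x55

Answer: 0x55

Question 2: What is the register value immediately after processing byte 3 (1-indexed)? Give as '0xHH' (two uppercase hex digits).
After byte 1 (0x82): reg=0x74
After byte 2 (0xB1): reg=0x55
After byte 3 (0x45): reg=0x70

Answer: 0x70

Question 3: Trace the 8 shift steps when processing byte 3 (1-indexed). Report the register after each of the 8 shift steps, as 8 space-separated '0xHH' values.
After byte 1 (0x82): reg=0x74
After byte 2 (0xB1): reg=0x55
Register before byte 3: 0x55
After XOR with byte 0x45: 0x10

Answer: 0x20 0x40 0x80 0x07 0x0E 0x1C 0x38 0x70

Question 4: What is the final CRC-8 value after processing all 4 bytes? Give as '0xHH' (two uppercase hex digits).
Answer: 0x71

Derivation:
After byte 1 (0x82): reg=0x74
After byte 2 (0xB1): reg=0x55
After byte 3 (0x45): reg=0x70
After byte 4 (0xB9): reg=0x71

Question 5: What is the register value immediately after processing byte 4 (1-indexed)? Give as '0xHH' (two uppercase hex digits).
After byte 1 (0x82): reg=0x74
After byte 2 (0xB1): reg=0x55
After byte 3 (0x45): reg=0x70
After byte 4 (0xB9): reg=0x71

Answer: 0x71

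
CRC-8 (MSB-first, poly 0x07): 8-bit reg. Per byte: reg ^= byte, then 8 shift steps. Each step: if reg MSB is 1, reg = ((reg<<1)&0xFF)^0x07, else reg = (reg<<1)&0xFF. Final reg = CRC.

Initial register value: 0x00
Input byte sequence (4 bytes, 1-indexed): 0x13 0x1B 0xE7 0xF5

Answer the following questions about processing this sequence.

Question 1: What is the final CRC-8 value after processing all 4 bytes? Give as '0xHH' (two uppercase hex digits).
After byte 1 (0x13): reg=0x79
After byte 2 (0x1B): reg=0x29
After byte 3 (0xE7): reg=0x64
After byte 4 (0xF5): reg=0xFE

Answer: 0xFE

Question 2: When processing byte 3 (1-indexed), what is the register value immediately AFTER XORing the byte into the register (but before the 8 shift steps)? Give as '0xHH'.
Answer: 0xCE

Derivation:
Register before byte 3: 0x29
Byte 3: 0xE7
0x29 XOR 0xE7 = 0xCE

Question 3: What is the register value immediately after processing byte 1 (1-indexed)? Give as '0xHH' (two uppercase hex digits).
Answer: 0x79

Derivation:
After byte 1 (0x13): reg=0x79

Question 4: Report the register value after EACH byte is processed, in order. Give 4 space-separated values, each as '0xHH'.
0x79 0x29 0x64 0xFE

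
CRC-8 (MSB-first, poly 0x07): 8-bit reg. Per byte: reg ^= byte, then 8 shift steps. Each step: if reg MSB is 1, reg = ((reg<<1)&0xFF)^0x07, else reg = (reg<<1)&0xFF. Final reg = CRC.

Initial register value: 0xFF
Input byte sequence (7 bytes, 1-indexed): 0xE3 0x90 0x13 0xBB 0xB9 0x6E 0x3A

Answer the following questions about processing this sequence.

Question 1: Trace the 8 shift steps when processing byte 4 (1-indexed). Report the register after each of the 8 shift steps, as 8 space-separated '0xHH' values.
After byte 1 (0xE3): reg=0x54
After byte 2 (0x90): reg=0x52
After byte 3 (0x13): reg=0xC0
Register before byte 4: 0xC0
After XOR with byte 0xBB: 0x7B

Answer: 0xF6 0xEB 0xD1 0xA5 0x4D 0x9A 0x33 0x66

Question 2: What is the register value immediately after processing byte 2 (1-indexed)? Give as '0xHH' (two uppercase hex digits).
After byte 1 (0xE3): reg=0x54
After byte 2 (0x90): reg=0x52

Answer: 0x52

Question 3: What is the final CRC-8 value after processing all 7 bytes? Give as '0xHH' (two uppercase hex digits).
Answer: 0xED

Derivation:
After byte 1 (0xE3): reg=0x54
After byte 2 (0x90): reg=0x52
After byte 3 (0x13): reg=0xC0
After byte 4 (0xBB): reg=0x66
After byte 5 (0xB9): reg=0x13
After byte 6 (0x6E): reg=0x74
After byte 7 (0x3A): reg=0xED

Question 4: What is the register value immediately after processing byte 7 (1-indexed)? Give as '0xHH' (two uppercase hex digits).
Answer: 0xED

Derivation:
After byte 1 (0xE3): reg=0x54
After byte 2 (0x90): reg=0x52
After byte 3 (0x13): reg=0xC0
After byte 4 (0xBB): reg=0x66
After byte 5 (0xB9): reg=0x13
After byte 6 (0x6E): reg=0x74
After byte 7 (0x3A): reg=0xED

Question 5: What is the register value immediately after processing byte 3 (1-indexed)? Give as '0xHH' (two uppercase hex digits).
Answer: 0xC0

Derivation:
After byte 1 (0xE3): reg=0x54
After byte 2 (0x90): reg=0x52
After byte 3 (0x13): reg=0xC0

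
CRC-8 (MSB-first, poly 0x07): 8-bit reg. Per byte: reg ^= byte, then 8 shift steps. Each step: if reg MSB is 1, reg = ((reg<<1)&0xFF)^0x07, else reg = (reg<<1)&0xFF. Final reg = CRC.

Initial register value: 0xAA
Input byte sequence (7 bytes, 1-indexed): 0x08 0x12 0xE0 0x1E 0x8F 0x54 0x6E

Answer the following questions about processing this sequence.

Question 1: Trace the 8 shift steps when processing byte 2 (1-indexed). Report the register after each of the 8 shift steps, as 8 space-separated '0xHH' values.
Answer: 0xEA 0xD3 0xA1 0x45 0x8A 0x13 0x26 0x4C

Derivation:
After byte 1 (0x08): reg=0x67
Register before byte 2: 0x67
After XOR with byte 0x12: 0x75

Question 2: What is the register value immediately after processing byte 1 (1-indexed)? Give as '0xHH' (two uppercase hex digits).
Answer: 0x67

Derivation:
After byte 1 (0x08): reg=0x67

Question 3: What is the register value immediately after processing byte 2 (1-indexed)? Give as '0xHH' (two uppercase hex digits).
After byte 1 (0x08): reg=0x67
After byte 2 (0x12): reg=0x4C

Answer: 0x4C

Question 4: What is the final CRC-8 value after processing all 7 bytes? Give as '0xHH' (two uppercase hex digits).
After byte 1 (0x08): reg=0x67
After byte 2 (0x12): reg=0x4C
After byte 3 (0xE0): reg=0x4D
After byte 4 (0x1E): reg=0xBE
After byte 5 (0x8F): reg=0x97
After byte 6 (0x54): reg=0x47
After byte 7 (0x6E): reg=0xDF

Answer: 0xDF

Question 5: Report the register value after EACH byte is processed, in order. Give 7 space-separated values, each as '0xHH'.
0x67 0x4C 0x4D 0xBE 0x97 0x47 0xDF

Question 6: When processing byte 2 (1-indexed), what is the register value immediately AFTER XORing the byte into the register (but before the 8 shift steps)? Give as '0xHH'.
Register before byte 2: 0x67
Byte 2: 0x12
0x67 XOR 0x12 = 0x75

Answer: 0x75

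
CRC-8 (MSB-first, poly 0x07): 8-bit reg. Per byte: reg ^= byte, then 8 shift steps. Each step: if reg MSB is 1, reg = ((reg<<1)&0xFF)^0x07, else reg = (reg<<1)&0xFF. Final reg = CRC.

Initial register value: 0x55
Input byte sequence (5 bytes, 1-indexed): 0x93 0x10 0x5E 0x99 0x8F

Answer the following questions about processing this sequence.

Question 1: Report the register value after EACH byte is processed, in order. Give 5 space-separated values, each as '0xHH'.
0x5C 0xE3 0x3A 0x60 0x83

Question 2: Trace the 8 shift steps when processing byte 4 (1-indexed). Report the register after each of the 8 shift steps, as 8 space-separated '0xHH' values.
After byte 1 (0x93): reg=0x5C
After byte 2 (0x10): reg=0xE3
After byte 3 (0x5E): reg=0x3A
Register before byte 4: 0x3A
After XOR with byte 0x99: 0xA3

Answer: 0x41 0x82 0x03 0x06 0x0C 0x18 0x30 0x60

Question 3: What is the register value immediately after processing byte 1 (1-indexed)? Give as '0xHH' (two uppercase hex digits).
After byte 1 (0x93): reg=0x5C

Answer: 0x5C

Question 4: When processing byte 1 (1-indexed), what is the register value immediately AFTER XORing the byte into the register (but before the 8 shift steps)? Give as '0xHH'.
Register before byte 1: 0x55
Byte 1: 0x93
0x55 XOR 0x93 = 0xC6

Answer: 0xC6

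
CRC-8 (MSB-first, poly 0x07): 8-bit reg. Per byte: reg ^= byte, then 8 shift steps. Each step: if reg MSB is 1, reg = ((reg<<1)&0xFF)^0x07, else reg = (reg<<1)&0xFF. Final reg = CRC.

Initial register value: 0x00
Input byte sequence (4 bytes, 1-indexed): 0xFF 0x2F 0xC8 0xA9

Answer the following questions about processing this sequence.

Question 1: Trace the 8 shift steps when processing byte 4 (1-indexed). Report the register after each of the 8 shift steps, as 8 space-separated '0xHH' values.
Answer: 0x35 0x6A 0xD4 0xAF 0x59 0xB2 0x63 0xC6

Derivation:
After byte 1 (0xFF): reg=0xF3
After byte 2 (0x2F): reg=0x1A
After byte 3 (0xC8): reg=0x30
Register before byte 4: 0x30
After XOR with byte 0xA9: 0x99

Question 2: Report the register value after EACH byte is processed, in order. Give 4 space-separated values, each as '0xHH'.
0xF3 0x1A 0x30 0xC6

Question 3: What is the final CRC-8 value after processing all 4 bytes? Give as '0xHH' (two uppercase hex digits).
Answer: 0xC6

Derivation:
After byte 1 (0xFF): reg=0xF3
After byte 2 (0x2F): reg=0x1A
After byte 3 (0xC8): reg=0x30
After byte 4 (0xA9): reg=0xC6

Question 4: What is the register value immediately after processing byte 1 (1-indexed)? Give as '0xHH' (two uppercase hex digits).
After byte 1 (0xFF): reg=0xF3

Answer: 0xF3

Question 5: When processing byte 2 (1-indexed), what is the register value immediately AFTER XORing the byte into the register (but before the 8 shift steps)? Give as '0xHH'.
Answer: 0xDC

Derivation:
Register before byte 2: 0xF3
Byte 2: 0x2F
0xF3 XOR 0x2F = 0xDC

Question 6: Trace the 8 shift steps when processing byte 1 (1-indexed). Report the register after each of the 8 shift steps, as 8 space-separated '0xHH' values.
Register before byte 1: 0x00
After XOR with byte 0xFF: 0xFF

Answer: 0xF9 0xF5 0xED 0xDD 0xBD 0x7D 0xFA 0xF3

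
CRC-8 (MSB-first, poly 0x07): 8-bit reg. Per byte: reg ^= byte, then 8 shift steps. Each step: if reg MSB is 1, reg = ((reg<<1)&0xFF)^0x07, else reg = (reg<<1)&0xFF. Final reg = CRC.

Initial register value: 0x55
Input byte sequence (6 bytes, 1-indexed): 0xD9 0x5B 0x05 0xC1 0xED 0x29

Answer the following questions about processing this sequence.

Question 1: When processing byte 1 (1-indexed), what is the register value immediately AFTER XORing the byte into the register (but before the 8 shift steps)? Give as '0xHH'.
Answer: 0x8C

Derivation:
Register before byte 1: 0x55
Byte 1: 0xD9
0x55 XOR 0xD9 = 0x8C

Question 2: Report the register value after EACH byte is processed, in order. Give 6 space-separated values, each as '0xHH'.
0xAD 0xCC 0x71 0x19 0xC2 0x9F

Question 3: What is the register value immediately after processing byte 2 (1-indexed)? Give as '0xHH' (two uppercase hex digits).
Answer: 0xCC

Derivation:
After byte 1 (0xD9): reg=0xAD
After byte 2 (0x5B): reg=0xCC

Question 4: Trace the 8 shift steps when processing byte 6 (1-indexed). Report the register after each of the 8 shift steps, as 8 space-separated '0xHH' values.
Answer: 0xD1 0xA5 0x4D 0x9A 0x33 0x66 0xCC 0x9F

Derivation:
After byte 1 (0xD9): reg=0xAD
After byte 2 (0x5B): reg=0xCC
After byte 3 (0x05): reg=0x71
After byte 4 (0xC1): reg=0x19
After byte 5 (0xED): reg=0xC2
Register before byte 6: 0xC2
After XOR with byte 0x29: 0xEB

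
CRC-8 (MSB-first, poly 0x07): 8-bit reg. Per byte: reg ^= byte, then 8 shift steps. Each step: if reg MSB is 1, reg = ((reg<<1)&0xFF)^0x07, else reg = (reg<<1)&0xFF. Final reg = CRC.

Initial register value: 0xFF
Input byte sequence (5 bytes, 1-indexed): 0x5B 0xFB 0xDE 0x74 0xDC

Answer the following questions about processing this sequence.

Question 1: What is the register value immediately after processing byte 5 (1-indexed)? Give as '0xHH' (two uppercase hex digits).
After byte 1 (0x5B): reg=0x75
After byte 2 (0xFB): reg=0xA3
After byte 3 (0xDE): reg=0x74
After byte 4 (0x74): reg=0x00
After byte 5 (0xDC): reg=0x1A

Answer: 0x1A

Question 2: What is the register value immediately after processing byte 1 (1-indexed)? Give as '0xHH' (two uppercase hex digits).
After byte 1 (0x5B): reg=0x75

Answer: 0x75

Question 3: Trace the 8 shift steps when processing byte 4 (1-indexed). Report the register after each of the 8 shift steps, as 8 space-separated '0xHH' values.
After byte 1 (0x5B): reg=0x75
After byte 2 (0xFB): reg=0xA3
After byte 3 (0xDE): reg=0x74
Register before byte 4: 0x74
After XOR with byte 0x74: 0x00

Answer: 0x00 0x00 0x00 0x00 0x00 0x00 0x00 0x00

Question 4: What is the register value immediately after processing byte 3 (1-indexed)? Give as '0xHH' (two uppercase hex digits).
Answer: 0x74

Derivation:
After byte 1 (0x5B): reg=0x75
After byte 2 (0xFB): reg=0xA3
After byte 3 (0xDE): reg=0x74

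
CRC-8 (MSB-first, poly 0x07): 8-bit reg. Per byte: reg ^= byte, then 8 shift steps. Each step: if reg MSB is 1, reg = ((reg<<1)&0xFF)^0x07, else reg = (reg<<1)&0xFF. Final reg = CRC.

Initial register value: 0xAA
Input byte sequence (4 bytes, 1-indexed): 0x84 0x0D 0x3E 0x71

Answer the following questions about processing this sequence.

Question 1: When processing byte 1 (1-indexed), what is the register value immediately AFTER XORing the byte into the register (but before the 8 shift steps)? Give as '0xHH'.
Answer: 0x2E

Derivation:
Register before byte 1: 0xAA
Byte 1: 0x84
0xAA XOR 0x84 = 0x2E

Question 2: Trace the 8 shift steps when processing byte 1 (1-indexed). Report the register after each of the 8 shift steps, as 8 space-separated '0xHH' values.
Register before byte 1: 0xAA
After XOR with byte 0x84: 0x2E

Answer: 0x5C 0xB8 0x77 0xEE 0xDB 0xB1 0x65 0xCA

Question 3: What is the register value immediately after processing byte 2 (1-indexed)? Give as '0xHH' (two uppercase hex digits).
After byte 1 (0x84): reg=0xCA
After byte 2 (0x0D): reg=0x5B

Answer: 0x5B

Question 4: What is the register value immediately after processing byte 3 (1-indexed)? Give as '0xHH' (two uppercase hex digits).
Answer: 0x3C

Derivation:
After byte 1 (0x84): reg=0xCA
After byte 2 (0x0D): reg=0x5B
After byte 3 (0x3E): reg=0x3C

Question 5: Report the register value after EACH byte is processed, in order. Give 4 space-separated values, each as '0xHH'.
0xCA 0x5B 0x3C 0xE4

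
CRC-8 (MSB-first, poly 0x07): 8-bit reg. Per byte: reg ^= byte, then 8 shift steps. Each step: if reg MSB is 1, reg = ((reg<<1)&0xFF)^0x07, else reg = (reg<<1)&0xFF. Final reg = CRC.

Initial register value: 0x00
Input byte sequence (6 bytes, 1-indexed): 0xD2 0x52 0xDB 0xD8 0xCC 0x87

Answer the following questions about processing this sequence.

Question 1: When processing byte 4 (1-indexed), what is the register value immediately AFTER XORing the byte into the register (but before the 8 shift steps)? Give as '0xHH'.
Answer: 0x08

Derivation:
Register before byte 4: 0xD0
Byte 4: 0xD8
0xD0 XOR 0xD8 = 0x08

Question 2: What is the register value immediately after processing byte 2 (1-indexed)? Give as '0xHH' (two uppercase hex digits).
Answer: 0x29

Derivation:
After byte 1 (0xD2): reg=0x30
After byte 2 (0x52): reg=0x29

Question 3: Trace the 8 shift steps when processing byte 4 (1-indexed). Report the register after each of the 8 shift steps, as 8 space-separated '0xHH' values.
Answer: 0x10 0x20 0x40 0x80 0x07 0x0E 0x1C 0x38

Derivation:
After byte 1 (0xD2): reg=0x30
After byte 2 (0x52): reg=0x29
After byte 3 (0xDB): reg=0xD0
Register before byte 4: 0xD0
After XOR with byte 0xD8: 0x08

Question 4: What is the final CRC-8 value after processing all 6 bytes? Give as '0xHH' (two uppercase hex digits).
Answer: 0xDC

Derivation:
After byte 1 (0xD2): reg=0x30
After byte 2 (0x52): reg=0x29
After byte 3 (0xDB): reg=0xD0
After byte 4 (0xD8): reg=0x38
After byte 5 (0xCC): reg=0xC2
After byte 6 (0x87): reg=0xDC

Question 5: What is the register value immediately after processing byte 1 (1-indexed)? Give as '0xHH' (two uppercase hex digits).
Answer: 0x30

Derivation:
After byte 1 (0xD2): reg=0x30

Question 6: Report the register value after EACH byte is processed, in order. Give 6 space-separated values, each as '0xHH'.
0x30 0x29 0xD0 0x38 0xC2 0xDC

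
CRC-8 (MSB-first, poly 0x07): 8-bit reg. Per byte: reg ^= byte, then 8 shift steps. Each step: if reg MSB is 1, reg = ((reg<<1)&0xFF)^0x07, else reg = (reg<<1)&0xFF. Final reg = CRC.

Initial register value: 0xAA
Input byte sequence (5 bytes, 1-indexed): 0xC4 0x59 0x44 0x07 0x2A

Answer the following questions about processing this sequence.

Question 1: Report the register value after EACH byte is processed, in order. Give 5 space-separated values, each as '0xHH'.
0x0D 0xAB 0x83 0x95 0x34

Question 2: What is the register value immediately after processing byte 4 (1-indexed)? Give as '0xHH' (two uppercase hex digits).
Answer: 0x95

Derivation:
After byte 1 (0xC4): reg=0x0D
After byte 2 (0x59): reg=0xAB
After byte 3 (0x44): reg=0x83
After byte 4 (0x07): reg=0x95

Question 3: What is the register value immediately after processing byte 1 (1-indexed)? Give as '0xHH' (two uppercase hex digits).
After byte 1 (0xC4): reg=0x0D

Answer: 0x0D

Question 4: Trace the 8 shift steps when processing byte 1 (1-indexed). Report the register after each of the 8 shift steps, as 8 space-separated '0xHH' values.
Answer: 0xDC 0xBF 0x79 0xF2 0xE3 0xC1 0x85 0x0D

Derivation:
Register before byte 1: 0xAA
After XOR with byte 0xC4: 0x6E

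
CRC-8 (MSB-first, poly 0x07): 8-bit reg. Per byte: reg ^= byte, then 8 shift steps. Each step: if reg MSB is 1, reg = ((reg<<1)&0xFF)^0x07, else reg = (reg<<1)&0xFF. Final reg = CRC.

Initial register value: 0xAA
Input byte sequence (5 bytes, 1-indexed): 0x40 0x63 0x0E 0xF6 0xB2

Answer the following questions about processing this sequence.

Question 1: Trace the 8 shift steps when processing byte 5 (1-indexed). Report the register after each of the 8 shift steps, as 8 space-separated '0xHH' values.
After byte 1 (0x40): reg=0x98
After byte 2 (0x63): reg=0xEF
After byte 3 (0x0E): reg=0xA9
After byte 4 (0xF6): reg=0x9A
Register before byte 5: 0x9A
After XOR with byte 0xB2: 0x28

Answer: 0x50 0xA0 0x47 0x8E 0x1B 0x36 0x6C 0xD8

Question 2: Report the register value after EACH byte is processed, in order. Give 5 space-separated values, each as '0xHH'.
0x98 0xEF 0xA9 0x9A 0xD8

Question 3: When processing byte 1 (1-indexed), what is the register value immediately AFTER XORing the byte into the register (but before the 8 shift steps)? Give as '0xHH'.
Register before byte 1: 0xAA
Byte 1: 0x40
0xAA XOR 0x40 = 0xEA

Answer: 0xEA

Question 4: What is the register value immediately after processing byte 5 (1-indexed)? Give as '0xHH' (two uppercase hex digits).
Answer: 0xD8

Derivation:
After byte 1 (0x40): reg=0x98
After byte 2 (0x63): reg=0xEF
After byte 3 (0x0E): reg=0xA9
After byte 4 (0xF6): reg=0x9A
After byte 5 (0xB2): reg=0xD8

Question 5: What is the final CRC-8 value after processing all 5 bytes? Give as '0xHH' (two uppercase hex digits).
Answer: 0xD8

Derivation:
After byte 1 (0x40): reg=0x98
After byte 2 (0x63): reg=0xEF
After byte 3 (0x0E): reg=0xA9
After byte 4 (0xF6): reg=0x9A
After byte 5 (0xB2): reg=0xD8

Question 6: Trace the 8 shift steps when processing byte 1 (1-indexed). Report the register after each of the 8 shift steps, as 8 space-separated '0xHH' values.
Answer: 0xD3 0xA1 0x45 0x8A 0x13 0x26 0x4C 0x98

Derivation:
Register before byte 1: 0xAA
After XOR with byte 0x40: 0xEA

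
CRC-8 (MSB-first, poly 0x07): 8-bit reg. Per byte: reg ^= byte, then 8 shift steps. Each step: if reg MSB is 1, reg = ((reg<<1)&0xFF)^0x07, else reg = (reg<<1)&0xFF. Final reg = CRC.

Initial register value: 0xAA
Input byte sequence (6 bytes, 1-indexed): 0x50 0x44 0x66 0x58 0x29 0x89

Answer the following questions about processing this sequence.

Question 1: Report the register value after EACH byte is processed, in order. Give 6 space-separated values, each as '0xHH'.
0xE8 0x4D 0xD1 0xB6 0xD4 0x94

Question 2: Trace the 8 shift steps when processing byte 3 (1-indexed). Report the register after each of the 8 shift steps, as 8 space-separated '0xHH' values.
Answer: 0x56 0xAC 0x5F 0xBE 0x7B 0xF6 0xEB 0xD1

Derivation:
After byte 1 (0x50): reg=0xE8
After byte 2 (0x44): reg=0x4D
Register before byte 3: 0x4D
After XOR with byte 0x66: 0x2B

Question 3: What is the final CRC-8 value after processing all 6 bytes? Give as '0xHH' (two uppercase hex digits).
Answer: 0x94

Derivation:
After byte 1 (0x50): reg=0xE8
After byte 2 (0x44): reg=0x4D
After byte 3 (0x66): reg=0xD1
After byte 4 (0x58): reg=0xB6
After byte 5 (0x29): reg=0xD4
After byte 6 (0x89): reg=0x94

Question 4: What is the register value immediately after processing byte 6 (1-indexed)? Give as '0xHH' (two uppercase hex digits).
Answer: 0x94

Derivation:
After byte 1 (0x50): reg=0xE8
After byte 2 (0x44): reg=0x4D
After byte 3 (0x66): reg=0xD1
After byte 4 (0x58): reg=0xB6
After byte 5 (0x29): reg=0xD4
After byte 6 (0x89): reg=0x94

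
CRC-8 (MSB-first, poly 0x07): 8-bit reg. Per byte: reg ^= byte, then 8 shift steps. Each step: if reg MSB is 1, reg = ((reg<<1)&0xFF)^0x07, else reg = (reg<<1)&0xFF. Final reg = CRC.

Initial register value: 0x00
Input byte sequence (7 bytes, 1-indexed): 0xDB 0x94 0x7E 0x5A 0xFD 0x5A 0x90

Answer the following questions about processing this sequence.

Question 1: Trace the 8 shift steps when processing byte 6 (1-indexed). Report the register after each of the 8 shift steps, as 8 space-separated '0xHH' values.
After byte 1 (0xDB): reg=0x0F
After byte 2 (0x94): reg=0xC8
After byte 3 (0x7E): reg=0x0B
After byte 4 (0x5A): reg=0xB0
After byte 5 (0xFD): reg=0xE4
Register before byte 6: 0xE4
After XOR with byte 0x5A: 0xBE

Answer: 0x7B 0xF6 0xEB 0xD1 0xA5 0x4D 0x9A 0x33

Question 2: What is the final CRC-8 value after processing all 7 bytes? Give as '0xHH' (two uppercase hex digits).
Answer: 0x60

Derivation:
After byte 1 (0xDB): reg=0x0F
After byte 2 (0x94): reg=0xC8
After byte 3 (0x7E): reg=0x0B
After byte 4 (0x5A): reg=0xB0
After byte 5 (0xFD): reg=0xE4
After byte 6 (0x5A): reg=0x33
After byte 7 (0x90): reg=0x60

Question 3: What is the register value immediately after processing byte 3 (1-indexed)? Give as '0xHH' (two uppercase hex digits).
Answer: 0x0B

Derivation:
After byte 1 (0xDB): reg=0x0F
After byte 2 (0x94): reg=0xC8
After byte 3 (0x7E): reg=0x0B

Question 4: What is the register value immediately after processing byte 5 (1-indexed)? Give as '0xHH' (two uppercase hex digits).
Answer: 0xE4

Derivation:
After byte 1 (0xDB): reg=0x0F
After byte 2 (0x94): reg=0xC8
After byte 3 (0x7E): reg=0x0B
After byte 4 (0x5A): reg=0xB0
After byte 5 (0xFD): reg=0xE4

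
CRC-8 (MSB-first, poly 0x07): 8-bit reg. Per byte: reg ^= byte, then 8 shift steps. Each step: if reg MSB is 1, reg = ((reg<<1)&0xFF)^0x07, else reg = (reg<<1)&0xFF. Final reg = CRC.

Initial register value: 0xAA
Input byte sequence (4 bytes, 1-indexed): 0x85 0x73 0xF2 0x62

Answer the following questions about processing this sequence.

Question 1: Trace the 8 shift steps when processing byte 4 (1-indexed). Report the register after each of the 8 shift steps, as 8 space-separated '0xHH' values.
Answer: 0x56 0xAC 0x5F 0xBE 0x7B 0xF6 0xEB 0xD1

Derivation:
After byte 1 (0x85): reg=0xCD
After byte 2 (0x73): reg=0x33
After byte 3 (0xF2): reg=0x49
Register before byte 4: 0x49
After XOR with byte 0x62: 0x2B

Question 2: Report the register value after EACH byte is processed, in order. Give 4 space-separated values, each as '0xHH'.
0xCD 0x33 0x49 0xD1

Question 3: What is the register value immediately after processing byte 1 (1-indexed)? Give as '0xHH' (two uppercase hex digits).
After byte 1 (0x85): reg=0xCD

Answer: 0xCD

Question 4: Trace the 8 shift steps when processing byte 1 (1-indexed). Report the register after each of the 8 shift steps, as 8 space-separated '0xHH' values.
Answer: 0x5E 0xBC 0x7F 0xFE 0xFB 0xF1 0xE5 0xCD

Derivation:
Register before byte 1: 0xAA
After XOR with byte 0x85: 0x2F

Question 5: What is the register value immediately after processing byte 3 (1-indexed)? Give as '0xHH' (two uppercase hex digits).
Answer: 0x49

Derivation:
After byte 1 (0x85): reg=0xCD
After byte 2 (0x73): reg=0x33
After byte 3 (0xF2): reg=0x49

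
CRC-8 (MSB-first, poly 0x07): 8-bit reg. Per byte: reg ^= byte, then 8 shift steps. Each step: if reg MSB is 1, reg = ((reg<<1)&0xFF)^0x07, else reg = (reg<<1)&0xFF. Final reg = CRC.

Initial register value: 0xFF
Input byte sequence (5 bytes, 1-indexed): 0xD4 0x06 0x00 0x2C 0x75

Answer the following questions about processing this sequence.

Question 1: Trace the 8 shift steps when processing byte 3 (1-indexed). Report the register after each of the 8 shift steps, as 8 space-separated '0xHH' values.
Answer: 0x56 0xAC 0x5F 0xBE 0x7B 0xF6 0xEB 0xD1

Derivation:
After byte 1 (0xD4): reg=0xD1
After byte 2 (0x06): reg=0x2B
Register before byte 3: 0x2B
After XOR with byte 0x00: 0x2B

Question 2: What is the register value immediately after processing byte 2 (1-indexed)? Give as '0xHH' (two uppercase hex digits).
After byte 1 (0xD4): reg=0xD1
After byte 2 (0x06): reg=0x2B

Answer: 0x2B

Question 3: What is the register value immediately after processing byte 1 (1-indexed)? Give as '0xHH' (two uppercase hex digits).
After byte 1 (0xD4): reg=0xD1

Answer: 0xD1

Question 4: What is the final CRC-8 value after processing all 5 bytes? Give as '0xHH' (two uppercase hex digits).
Answer: 0xB1

Derivation:
After byte 1 (0xD4): reg=0xD1
After byte 2 (0x06): reg=0x2B
After byte 3 (0x00): reg=0xD1
After byte 4 (0x2C): reg=0xFD
After byte 5 (0x75): reg=0xB1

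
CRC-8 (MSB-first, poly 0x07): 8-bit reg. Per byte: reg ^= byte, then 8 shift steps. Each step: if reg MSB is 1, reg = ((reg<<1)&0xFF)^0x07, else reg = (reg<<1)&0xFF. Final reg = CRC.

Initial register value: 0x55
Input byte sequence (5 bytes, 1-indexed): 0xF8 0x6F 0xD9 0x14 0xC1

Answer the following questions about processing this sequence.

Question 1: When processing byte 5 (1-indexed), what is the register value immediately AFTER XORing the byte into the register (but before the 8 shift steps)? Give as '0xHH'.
Register before byte 5: 0xE8
Byte 5: 0xC1
0xE8 XOR 0xC1 = 0x29

Answer: 0x29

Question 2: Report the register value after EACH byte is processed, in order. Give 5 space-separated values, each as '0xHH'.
0x4A 0xFB 0xEE 0xE8 0xDF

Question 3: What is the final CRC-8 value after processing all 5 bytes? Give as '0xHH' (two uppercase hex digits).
Answer: 0xDF

Derivation:
After byte 1 (0xF8): reg=0x4A
After byte 2 (0x6F): reg=0xFB
After byte 3 (0xD9): reg=0xEE
After byte 4 (0x14): reg=0xE8
After byte 5 (0xC1): reg=0xDF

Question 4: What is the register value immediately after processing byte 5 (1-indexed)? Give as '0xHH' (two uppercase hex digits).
Answer: 0xDF

Derivation:
After byte 1 (0xF8): reg=0x4A
After byte 2 (0x6F): reg=0xFB
After byte 3 (0xD9): reg=0xEE
After byte 4 (0x14): reg=0xE8
After byte 5 (0xC1): reg=0xDF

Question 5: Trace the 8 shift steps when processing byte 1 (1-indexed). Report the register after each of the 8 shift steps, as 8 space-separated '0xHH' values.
Answer: 0x5D 0xBA 0x73 0xE6 0xCB 0x91 0x25 0x4A

Derivation:
Register before byte 1: 0x55
After XOR with byte 0xF8: 0xAD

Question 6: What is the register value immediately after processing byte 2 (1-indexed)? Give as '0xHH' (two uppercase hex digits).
Answer: 0xFB

Derivation:
After byte 1 (0xF8): reg=0x4A
After byte 2 (0x6F): reg=0xFB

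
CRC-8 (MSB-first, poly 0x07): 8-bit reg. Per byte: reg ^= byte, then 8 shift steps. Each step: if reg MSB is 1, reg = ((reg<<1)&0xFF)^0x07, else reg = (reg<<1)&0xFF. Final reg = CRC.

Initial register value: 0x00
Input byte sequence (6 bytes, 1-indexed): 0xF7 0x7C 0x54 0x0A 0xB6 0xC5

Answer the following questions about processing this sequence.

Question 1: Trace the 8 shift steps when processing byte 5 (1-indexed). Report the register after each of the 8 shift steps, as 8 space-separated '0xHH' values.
After byte 1 (0xF7): reg=0xCB
After byte 2 (0x7C): reg=0x0C
After byte 3 (0x54): reg=0x8F
After byte 4 (0x0A): reg=0x92
Register before byte 5: 0x92
After XOR with byte 0xB6: 0x24

Answer: 0x48 0x90 0x27 0x4E 0x9C 0x3F 0x7E 0xFC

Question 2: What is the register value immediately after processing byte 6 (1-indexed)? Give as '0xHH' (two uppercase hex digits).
Answer: 0xAF

Derivation:
After byte 1 (0xF7): reg=0xCB
After byte 2 (0x7C): reg=0x0C
After byte 3 (0x54): reg=0x8F
After byte 4 (0x0A): reg=0x92
After byte 5 (0xB6): reg=0xFC
After byte 6 (0xC5): reg=0xAF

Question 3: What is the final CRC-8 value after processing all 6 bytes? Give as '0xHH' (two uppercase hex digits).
Answer: 0xAF

Derivation:
After byte 1 (0xF7): reg=0xCB
After byte 2 (0x7C): reg=0x0C
After byte 3 (0x54): reg=0x8F
After byte 4 (0x0A): reg=0x92
After byte 5 (0xB6): reg=0xFC
After byte 6 (0xC5): reg=0xAF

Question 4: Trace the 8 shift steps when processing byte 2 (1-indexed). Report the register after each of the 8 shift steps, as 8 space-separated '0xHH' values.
After byte 1 (0xF7): reg=0xCB
Register before byte 2: 0xCB
After XOR with byte 0x7C: 0xB7

Answer: 0x69 0xD2 0xA3 0x41 0x82 0x03 0x06 0x0C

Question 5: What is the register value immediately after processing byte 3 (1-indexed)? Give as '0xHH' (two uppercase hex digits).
Answer: 0x8F

Derivation:
After byte 1 (0xF7): reg=0xCB
After byte 2 (0x7C): reg=0x0C
After byte 3 (0x54): reg=0x8F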